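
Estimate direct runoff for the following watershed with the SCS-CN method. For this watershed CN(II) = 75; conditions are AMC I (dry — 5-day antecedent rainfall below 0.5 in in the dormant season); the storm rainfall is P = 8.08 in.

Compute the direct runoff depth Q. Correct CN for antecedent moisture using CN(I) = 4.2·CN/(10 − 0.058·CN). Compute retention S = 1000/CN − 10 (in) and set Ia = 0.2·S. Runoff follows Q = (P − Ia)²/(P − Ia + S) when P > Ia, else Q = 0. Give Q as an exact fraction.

Q = 52285538/17896725 in ≈ 2.922 in

Dry (AMC I): CN(I) = 4.2·75/(10 − 0.058·75) = 315/(113/20) = 6300/113 ≈ 55.752
S = 1000/(6300/113) − 10 = 500/63 in ≈ 7.937 in
Ia = 0.2S: 0.2·7.937 = 1.587 in (exactly 100/63)
P − Ia = 8.080 − 1.587 = 10226/1575 ≈ 6.493 in (> 0, runoff occurs)
Q: (10226/1575)² ÷ (22726/1575) = 52285538/17896725 in (≈ 2.922 in)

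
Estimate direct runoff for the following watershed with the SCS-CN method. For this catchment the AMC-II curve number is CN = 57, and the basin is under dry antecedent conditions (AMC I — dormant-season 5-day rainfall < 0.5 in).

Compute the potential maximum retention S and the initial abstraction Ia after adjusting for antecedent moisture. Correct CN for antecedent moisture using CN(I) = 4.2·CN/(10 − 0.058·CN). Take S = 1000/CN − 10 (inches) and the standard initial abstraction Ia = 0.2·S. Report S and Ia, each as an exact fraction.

Adjust CN=57 to AMC I: 4.2·57/(10 − 0.058·57) → (1197/5) ÷ (3347/500) = 119700/3347 ≈ 35.763
Retention S: 1000/CN − 10 with CN=35.763 → S = 21500/1197 ≈ 17.962 in
Ia = 0.2S: 0.2·17.962 = 3.592 in (exactly 4300/1197)

S = 21500/1197 in ≈ 17.962 in; Ia = 4300/1197 in ≈ 3.592 in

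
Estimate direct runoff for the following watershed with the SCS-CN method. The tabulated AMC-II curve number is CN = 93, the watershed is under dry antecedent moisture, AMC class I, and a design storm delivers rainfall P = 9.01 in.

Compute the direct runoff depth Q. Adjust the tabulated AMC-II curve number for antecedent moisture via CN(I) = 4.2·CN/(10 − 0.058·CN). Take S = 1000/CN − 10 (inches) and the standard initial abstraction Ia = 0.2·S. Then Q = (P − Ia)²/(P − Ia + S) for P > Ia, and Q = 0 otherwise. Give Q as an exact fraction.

CN(I) from CN(II)=93: (4.2·93)/(10 − 0.058·93) = 27900/329 ≈ 84.802
Max retention: S = 1000/(27900/329) − 10 = 500/279 in (≈ 1.792 in)
Ia = 0.2·(500/279) = 100/279 in ≈ 0.358 in
Excess rainfall: 9.010 − 0.358 = 8.652 in; P > Ia so Q > 0
Q: (241379/27900)² ÷ (291379/27900) = 58263821641/8129474100 in (≈ 7.167 in)

Q = 58263821641/8129474100 in ≈ 7.167 in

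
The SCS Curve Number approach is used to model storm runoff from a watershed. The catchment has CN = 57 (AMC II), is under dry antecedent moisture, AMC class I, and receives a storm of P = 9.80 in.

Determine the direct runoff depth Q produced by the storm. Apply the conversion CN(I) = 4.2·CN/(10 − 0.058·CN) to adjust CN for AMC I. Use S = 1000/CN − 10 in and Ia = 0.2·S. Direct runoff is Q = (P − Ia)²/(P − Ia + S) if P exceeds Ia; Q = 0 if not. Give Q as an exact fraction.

Adjust CN=57 to AMC I: 4.2·57/(10 − 0.058·57) → (1197/5) ÷ (3347/500) = 119700/3347 ≈ 35.763
Retention S: 1000/CN − 10 with CN=35.763 → S = 21500/1197 ≈ 17.962 in
Ia = 0.2·(21500/1197) = 4300/1197 in ≈ 3.592 in
Excess rainfall: 9.800 − 3.592 = 6.208 in; P > Ia so Q > 0
Q: (37153/5985)² ÷ (144653/5985) = 1380345409/865748205 in (≈ 1.594 in)

Q = 1380345409/865748205 in ≈ 1.594 in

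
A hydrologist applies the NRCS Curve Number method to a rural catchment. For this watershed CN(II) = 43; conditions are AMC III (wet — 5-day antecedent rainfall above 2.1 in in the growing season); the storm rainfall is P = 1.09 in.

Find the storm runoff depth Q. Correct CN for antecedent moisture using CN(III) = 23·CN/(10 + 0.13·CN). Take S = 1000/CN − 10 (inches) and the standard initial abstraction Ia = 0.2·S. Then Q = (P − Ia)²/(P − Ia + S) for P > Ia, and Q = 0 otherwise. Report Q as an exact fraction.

Q = 0 in ≈ 0.000 in

Adjust CN=43 to AMC III: 23·43/(10 + 0.13·43) → 989 ÷ (1559/100) = 98900/1559 ≈ 63.438
S = 1000/(98900/1559) − 10 = 5700/989 in ≈ 5.763 in
Ia = 0.2S: 0.2·5.763 = 1.153 in (exactly 1140/989)
P = 1.090 ≤ Ia = 1.153 in: entire storm abstracted, Q = 0.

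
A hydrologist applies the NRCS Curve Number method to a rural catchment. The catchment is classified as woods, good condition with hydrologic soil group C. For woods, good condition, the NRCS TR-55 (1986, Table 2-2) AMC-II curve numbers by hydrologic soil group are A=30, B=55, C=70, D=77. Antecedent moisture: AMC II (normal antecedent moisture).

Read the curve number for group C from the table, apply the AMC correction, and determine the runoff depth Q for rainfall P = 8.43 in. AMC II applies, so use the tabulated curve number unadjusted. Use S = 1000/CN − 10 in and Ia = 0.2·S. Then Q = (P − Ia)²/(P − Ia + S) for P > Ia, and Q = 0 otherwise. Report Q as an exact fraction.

Q = 9366867/1936900 in ≈ 4.836 in

NRCS table: woods, good condition, soil group C → CN(II) = 70
CN(II) = 70; AMC II needs no correction.
Retention S: 1000/CN − 10 with CN=70.000 → S = 30/7 ≈ 4.286 in
Ia = 0.2·(30/7) = 6/7 in ≈ 0.857 in
Since P=8.430 > Ia=0.857: effective rainfall P−Ia = 5301/700 in
Q = (5301/700)²/((5301/700) + 30/7) = (28100601/490000)/(8301/700) = 9366867/1936900 in ≈ 4.836 in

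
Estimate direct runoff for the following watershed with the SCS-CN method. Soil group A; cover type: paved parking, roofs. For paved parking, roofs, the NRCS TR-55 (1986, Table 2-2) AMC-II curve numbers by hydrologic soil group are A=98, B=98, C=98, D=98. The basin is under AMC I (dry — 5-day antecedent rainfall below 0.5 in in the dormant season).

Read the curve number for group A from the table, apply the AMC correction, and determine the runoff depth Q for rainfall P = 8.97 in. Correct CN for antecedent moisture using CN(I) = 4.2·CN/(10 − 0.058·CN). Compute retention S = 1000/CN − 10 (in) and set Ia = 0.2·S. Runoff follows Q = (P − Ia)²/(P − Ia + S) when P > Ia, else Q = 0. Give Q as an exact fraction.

Q = 833592738169/99094037700 in ≈ 8.412 in

NRCS table: paved parking, roofs, soil group A → CN(II) = 98
Adjust CN=98 to AMC I: 4.2·98/(10 − 0.058·98) → (2058/5) ÷ (1079/250) = 102900/1079 ≈ 95.366
Max retention: S = 1000/(102900/1079) − 10 = 500/1029 in (≈ 0.486 in)
Ia = 0.2S: 0.2·0.486 = 0.097 in (exactly 100/1029)
Since P=8.970 > Ia=0.097: effective rainfall P−Ia = 913013/102900 in
Runoff Q = (P−Ia)²/(P−Ia+S) = (8.873)²/(8.873+0.486) = 833592738169/99094037700 ≈ 8.412 in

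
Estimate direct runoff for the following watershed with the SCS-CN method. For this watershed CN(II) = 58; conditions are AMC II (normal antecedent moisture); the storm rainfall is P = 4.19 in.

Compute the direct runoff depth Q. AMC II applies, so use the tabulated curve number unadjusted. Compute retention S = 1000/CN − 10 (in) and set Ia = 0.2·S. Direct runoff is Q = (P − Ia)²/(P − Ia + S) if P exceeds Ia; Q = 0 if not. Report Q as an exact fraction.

Q = 63218401/83957900 in ≈ 0.753 in

AMC II — tabulated CN = 58 applies directly.
Retention S: 1000/CN − 10 with CN=58.000 → S = 210/29 ≈ 7.241 in
Ia = 0.2·(210/29) = 42/29 in ≈ 1.448 in
Since P=4.190 > Ia=1.448: effective rainfall P−Ia = 7951/2900 in
Runoff Q = (P−Ia)²/(P−Ia+S) = (2.742)²/(2.742+7.241) = 63218401/83957900 ≈ 0.753 in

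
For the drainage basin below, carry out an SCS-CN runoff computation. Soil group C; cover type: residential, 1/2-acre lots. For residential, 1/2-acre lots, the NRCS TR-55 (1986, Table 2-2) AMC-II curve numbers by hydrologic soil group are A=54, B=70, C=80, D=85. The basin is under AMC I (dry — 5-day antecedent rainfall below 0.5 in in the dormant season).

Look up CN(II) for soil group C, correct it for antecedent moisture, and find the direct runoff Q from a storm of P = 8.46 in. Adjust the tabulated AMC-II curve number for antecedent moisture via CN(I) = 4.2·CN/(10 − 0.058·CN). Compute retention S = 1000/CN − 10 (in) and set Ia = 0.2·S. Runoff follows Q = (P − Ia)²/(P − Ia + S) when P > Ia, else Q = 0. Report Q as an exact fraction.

Q = 58262689/14577150 in ≈ 3.997 in

NRCS table: residential, 1/2-acre lots, soil group C → CN(II) = 80
CN(I) from CN(II)=80: (4.2·80)/(10 − 0.058·80) = 4200/67 ≈ 62.687
Retention S: 1000/CN − 10 with CN=62.687 → S = 125/21 ≈ 5.952 in
Initial abstraction Ia = S/5 = (125/21)/5 = 25/21 ≈ 1.190 in
Excess rainfall: 8.460 − 1.190 = 7.270 in; P > Ia so Q > 0
Q: (7633/1050)² ÷ (13883/1050) = 58262689/14577150 in (≈ 3.997 in)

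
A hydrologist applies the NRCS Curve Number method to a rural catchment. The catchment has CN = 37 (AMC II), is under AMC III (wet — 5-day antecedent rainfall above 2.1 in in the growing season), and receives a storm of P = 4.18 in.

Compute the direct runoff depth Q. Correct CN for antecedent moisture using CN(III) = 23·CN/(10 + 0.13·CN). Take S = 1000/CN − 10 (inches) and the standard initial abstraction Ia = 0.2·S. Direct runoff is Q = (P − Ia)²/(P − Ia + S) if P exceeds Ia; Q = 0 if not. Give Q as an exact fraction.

Q = 13192589881/18290500450 in ≈ 0.721 in

Adjust CN=37 to AMC III: 23·37/(10 + 0.13·37) → 851 ÷ (1481/100) = 85100/1481 ≈ 57.461
S = 1000/(85100/1481) − 10 = 6300/851 in ≈ 7.403 in
Ia = 0.2·(6300/851) = 1260/851 in ≈ 1.481 in
P − Ia = 4.180 − 1.481 = 114859/42550 ≈ 2.699 in (> 0, runoff occurs)
Q: (114859/42550)² ÷ (429859/42550) = 13192589881/18290500450 in (≈ 0.721 in)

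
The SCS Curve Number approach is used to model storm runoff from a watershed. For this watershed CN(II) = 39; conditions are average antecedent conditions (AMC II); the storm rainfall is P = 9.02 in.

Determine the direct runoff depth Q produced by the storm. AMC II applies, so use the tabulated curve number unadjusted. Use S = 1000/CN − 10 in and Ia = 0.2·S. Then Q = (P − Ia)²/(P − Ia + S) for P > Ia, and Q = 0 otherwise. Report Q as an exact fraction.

Average conditions: CN = 39 (no AMC adjustment).
Retention S: 1000/CN − 10 with CN=39.000 → S = 610/39 ≈ 15.641 in
Ia = 0.2S: 0.2·15.641 = 3.128 in (exactly 122/39)
P − Ia = 9.020 − 3.128 = 11489/1950 ≈ 5.892 in (> 0, runoff occurs)
Runoff Q = (P−Ia)²/(P−Ia+S) = (5.892)²/(5.892+15.641) = 131997121/81878550 ≈ 1.612 in

Q = 131997121/81878550 in ≈ 1.612 in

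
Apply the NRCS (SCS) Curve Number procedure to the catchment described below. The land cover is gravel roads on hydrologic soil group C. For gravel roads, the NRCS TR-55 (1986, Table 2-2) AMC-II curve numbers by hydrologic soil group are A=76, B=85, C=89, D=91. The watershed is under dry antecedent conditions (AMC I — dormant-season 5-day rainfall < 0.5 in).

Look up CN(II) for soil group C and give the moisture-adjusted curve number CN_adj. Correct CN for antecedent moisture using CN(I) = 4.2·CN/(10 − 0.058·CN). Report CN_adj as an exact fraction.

CN_adj = 186900/2419 ≈ 77.263

NRCS table: gravel roads, soil group C → CN(II) = 89
Adjust CN=89 to AMC I: 4.2·89/(10 − 0.058·89) → (1869/5) ÷ (2419/500) = 186900/2419 ≈ 77.263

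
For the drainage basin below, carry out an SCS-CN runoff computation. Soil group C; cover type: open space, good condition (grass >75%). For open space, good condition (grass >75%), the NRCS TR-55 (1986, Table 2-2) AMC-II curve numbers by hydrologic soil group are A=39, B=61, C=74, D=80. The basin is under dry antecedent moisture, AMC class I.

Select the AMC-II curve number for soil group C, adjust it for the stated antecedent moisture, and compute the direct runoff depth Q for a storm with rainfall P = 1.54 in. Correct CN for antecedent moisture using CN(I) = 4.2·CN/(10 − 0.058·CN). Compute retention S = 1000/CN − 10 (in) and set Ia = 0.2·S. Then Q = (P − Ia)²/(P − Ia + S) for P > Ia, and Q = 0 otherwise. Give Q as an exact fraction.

Q = 0 in ≈ 0.000 in

NRCS table: open space, good condition (grass >75%), soil group C → CN(II) = 74
Adjust CN=74 to AMC I: 4.2·74/(10 − 0.058·74) → (1554/5) ÷ (1427/250) = 77700/1427 ≈ 54.450
Max retention: S = 1000/(77700/1427) − 10 = 6500/777 in (≈ 8.366 in)
Ia = 0.2S: 0.2·8.366 = 1.673 in (exactly 1300/777)
P = 1.540 ≤ Ia = 1.673 in: entire storm abstracted, Q = 0.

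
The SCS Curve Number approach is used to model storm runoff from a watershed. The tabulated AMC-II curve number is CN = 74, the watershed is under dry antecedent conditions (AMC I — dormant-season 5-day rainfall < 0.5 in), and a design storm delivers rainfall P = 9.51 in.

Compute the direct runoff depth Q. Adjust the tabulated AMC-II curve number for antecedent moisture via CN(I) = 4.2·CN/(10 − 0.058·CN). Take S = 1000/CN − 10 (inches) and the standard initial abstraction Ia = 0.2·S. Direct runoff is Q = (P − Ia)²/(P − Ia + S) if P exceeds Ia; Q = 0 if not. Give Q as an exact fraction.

Q = 370792091329/97818627900 in ≈ 3.791 in

Adjust CN=74 to AMC I: 4.2·74/(10 − 0.058·74) → (1554/5) ÷ (1427/250) = 77700/1427 ≈ 54.450
Max retention: S = 1000/(77700/1427) − 10 = 6500/777 in (≈ 8.366 in)
Ia = 0.2S: 0.2·8.366 = 1.673 in (exactly 1300/777)
Since P=9.510 > Ia=1.673: effective rainfall P−Ia = 608927/77700 in
Q = (608927/77700)²/((608927/77700) + 6500/777) = (370792091329/6037290000)/(1258927/77700) = 370792091329/97818627900 in ≈ 3.791 in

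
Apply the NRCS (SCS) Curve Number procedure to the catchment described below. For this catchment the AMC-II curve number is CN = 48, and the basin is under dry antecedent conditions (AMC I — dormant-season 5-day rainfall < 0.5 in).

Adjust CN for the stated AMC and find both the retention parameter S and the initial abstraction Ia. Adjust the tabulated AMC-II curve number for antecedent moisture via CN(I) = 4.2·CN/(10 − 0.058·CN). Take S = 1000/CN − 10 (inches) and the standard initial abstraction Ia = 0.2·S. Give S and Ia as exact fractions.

S = 1625/63 in ≈ 25.794 in; Ia = 325/63 in ≈ 5.159 in

CN(I) from CN(II)=48: (4.2·48)/(10 − 0.058·48) = 12600/451 ≈ 27.938
S = 1000/(12600/451) − 10 = 1625/63 in ≈ 25.794 in
Initial abstraction Ia = S/5 = (1625/63)/5 = 325/63 ≈ 5.159 in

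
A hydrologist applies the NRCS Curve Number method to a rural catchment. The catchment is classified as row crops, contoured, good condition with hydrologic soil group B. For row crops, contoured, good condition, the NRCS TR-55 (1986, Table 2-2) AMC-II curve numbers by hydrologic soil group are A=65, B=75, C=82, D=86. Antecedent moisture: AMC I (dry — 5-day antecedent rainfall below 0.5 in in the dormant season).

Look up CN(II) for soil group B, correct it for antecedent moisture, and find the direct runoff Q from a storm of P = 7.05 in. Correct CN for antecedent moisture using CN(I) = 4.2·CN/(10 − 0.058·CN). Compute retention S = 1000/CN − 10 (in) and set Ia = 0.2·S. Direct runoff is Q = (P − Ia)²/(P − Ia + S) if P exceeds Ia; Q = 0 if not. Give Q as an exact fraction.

Q = 47375689/21272580 in ≈ 2.227 in

NRCS table: row crops, contoured, good condition, soil group B → CN(II) = 75
Adjust CN=75 to AMC I: 4.2·75/(10 − 0.058·75) → 315 ÷ (113/20) = 6300/113 ≈ 55.752
Max retention: S = 1000/(6300/113) − 10 = 500/63 in (≈ 7.937 in)
Ia = 0.2·(500/63) = 100/63 in ≈ 1.587 in
Excess rainfall: 7.050 − 1.587 = 5.463 in; P > Ia so Q > 0
Q: (6883/1260)² ÷ (16883/1260) = 47375689/21272580 in (≈ 2.227 in)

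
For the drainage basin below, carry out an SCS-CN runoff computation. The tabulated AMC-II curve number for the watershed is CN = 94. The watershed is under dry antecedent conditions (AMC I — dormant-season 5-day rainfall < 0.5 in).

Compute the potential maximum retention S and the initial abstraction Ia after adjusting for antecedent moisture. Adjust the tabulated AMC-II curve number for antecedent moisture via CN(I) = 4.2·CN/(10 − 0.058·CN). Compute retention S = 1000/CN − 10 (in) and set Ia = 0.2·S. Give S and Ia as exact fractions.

S = 500/329 in ≈ 1.520 in; Ia = 100/329 in ≈ 0.304 in

CN(I) from CN(II)=94: (4.2·94)/(10 − 0.058·94) = 32900/379 ≈ 86.807
Retention S: 1000/CN − 10 with CN=86.807 → S = 500/329 ≈ 1.520 in
Ia = 0.2S: 0.2·1.520 = 0.304 in (exactly 100/329)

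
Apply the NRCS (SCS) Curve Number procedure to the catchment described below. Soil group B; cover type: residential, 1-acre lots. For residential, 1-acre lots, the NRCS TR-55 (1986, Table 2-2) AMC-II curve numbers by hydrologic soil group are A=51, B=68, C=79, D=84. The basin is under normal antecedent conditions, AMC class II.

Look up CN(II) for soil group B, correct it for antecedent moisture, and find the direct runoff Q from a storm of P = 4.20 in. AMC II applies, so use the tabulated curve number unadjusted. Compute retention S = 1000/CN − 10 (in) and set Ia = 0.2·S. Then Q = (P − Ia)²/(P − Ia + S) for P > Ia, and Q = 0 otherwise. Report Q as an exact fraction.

Q = 76729/57545 in ≈ 1.333 in

NRCS table: residential, 1-acre lots, soil group B → CN(II) = 68
Average conditions: CN = 68 (no AMC adjustment).
Max retention: S = 1000/68 − 10 = 80/17 in (≈ 4.706 in)
Ia = 0.2S: 0.2·4.706 = 0.941 in (exactly 16/17)
P − Ia = 4.200 − 0.941 = 277/85 ≈ 3.259 in (> 0, runoff occurs)
Runoff Q = (P−Ia)²/(P−Ia+S) = (3.259)²/(3.259+4.706) = 76729/57545 ≈ 1.333 in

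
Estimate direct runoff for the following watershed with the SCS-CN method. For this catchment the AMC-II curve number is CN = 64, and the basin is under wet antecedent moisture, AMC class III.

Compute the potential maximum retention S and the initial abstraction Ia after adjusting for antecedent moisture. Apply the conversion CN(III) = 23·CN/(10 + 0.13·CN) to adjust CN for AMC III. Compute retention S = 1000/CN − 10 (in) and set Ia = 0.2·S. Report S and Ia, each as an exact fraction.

Adjust CN=64 to AMC III: 23·64/(10 + 0.13·64) → 1472 ÷ (458/25) = 18400/229 ≈ 80.349
S = 1000/(18400/229) − 10 = 225/92 in ≈ 2.446 in
Ia = 0.2S: 0.2·2.446 = 0.489 in (exactly 45/92)

S = 225/92 in ≈ 2.446 in; Ia = 45/92 in ≈ 0.489 in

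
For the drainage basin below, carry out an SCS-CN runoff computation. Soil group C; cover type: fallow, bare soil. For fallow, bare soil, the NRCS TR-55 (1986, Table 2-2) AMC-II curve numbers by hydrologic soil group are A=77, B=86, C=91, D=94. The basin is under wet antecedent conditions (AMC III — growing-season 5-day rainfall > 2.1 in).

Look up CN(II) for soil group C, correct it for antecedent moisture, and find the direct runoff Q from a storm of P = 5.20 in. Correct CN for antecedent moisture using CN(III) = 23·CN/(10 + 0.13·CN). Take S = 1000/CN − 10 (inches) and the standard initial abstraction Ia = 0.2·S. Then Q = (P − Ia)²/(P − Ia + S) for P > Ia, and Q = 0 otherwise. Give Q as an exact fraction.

Q = 1432088162/303579185 in ≈ 4.717 in

NRCS table: fallow, bare soil, soil group C → CN(II) = 91
Adjust CN=91 to AMC III: 23·91/(10 + 0.13·91) → 2093 ÷ (2183/100) = 209300/2183 ≈ 95.877
S = 1000/(209300/2183) − 10 = 900/2093 in ≈ 0.430 in
Ia = 0.2·(900/2093) = 180/2093 in ≈ 0.086 in
Since P=5.200 > Ia=0.086: effective rainfall P−Ia = 53518/10465 in
Q: (53518/10465)² ÷ (58018/10465) = 1432088162/303579185 in (≈ 4.717 in)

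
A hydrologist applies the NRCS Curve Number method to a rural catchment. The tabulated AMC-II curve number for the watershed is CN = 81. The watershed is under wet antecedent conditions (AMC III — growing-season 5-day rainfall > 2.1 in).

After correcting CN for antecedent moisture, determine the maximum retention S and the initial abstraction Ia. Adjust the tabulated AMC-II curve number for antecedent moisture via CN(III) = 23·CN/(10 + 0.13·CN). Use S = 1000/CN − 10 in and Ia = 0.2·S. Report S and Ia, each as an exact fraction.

S = 1900/1863 in ≈ 1.020 in; Ia = 380/1863 in ≈ 0.204 in

Adjust CN=81 to AMC III: 23·81/(10 + 0.13·81) → 1863 ÷ (2053/100) = 186300/2053 ≈ 90.745
Retention S: 1000/CN − 10 with CN=90.745 → S = 1900/1863 ≈ 1.020 in
Ia = 0.2S: 0.2·1.020 = 0.204 in (exactly 380/1863)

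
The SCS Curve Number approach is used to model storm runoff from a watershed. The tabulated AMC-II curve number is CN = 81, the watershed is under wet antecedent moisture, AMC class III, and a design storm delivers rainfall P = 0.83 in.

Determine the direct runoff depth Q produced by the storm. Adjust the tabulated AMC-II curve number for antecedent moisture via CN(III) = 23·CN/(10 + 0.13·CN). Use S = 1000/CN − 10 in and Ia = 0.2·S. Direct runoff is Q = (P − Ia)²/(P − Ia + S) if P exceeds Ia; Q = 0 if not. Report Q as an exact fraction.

CN(III) from CN(II)=81: (23·81)/(10 + 0.13·81) = 186300/2053 ≈ 90.745
Retention S: 1000/CN − 10 with CN=90.745 → S = 1900/1863 ≈ 1.020 in
Initial abstraction Ia = S/5 = (1900/1863)/5 = 380/1863 ≈ 0.204 in
Excess rainfall: 0.830 − 0.204 = 0.626 in; P > Ia so Q > 0
Q = (116629/186300)²/((116629/186300) + 1900/1863) = (13602323641/34707690000)/(306629/186300) = 13602323641/57124982700 in ≈ 0.238 in

Q = 13602323641/57124982700 in ≈ 0.238 in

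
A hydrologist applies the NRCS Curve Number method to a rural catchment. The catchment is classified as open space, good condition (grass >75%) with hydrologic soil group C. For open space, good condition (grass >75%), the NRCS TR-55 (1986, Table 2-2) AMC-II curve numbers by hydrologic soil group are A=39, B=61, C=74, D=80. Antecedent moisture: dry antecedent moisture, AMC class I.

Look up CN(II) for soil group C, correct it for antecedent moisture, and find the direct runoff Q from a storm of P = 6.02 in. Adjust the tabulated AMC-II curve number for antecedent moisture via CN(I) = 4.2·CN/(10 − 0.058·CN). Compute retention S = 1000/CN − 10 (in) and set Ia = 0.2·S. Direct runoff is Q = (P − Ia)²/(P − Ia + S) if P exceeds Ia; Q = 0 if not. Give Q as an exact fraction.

Q = 28519441129/19187121450 in ≈ 1.486 in

NRCS table: open space, good condition (grass >75%), soil group C → CN(II) = 74
Adjust CN=74 to AMC I: 4.2·74/(10 − 0.058·74) → (1554/5) ÷ (1427/250) = 77700/1427 ≈ 54.450
Max retention: S = 1000/(77700/1427) − 10 = 6500/777 in (≈ 8.366 in)
Initial abstraction Ia = S/5 = (6500/777)/5 = 1300/777 ≈ 1.673 in
P − Ia = 6.020 − 1.673 = 168877/38850 ≈ 4.347 in (> 0, runoff occurs)
Runoff Q = (P−Ia)²/(P−Ia+S) = (4.347)²/(4.347+8.366) = 28519441129/19187121450 ≈ 1.486 in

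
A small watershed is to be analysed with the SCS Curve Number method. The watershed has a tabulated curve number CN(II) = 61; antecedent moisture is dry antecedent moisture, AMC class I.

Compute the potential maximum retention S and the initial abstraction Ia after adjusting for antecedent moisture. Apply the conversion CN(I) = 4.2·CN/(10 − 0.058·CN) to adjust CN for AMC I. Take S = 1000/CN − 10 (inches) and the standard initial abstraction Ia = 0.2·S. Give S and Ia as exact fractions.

Adjust CN=61 to AMC I: 4.2·61/(10 − 0.058·61) → (1281/5) ÷ (3231/500) = 42700/1077 ≈ 39.647
Max retention: S = 1000/(42700/1077) − 10 = 6500/427 in (≈ 15.222 in)
Ia = 0.2S: 0.2·15.222 = 3.044 in (exactly 1300/427)

S = 6500/427 in ≈ 15.222 in; Ia = 1300/427 in ≈ 3.044 in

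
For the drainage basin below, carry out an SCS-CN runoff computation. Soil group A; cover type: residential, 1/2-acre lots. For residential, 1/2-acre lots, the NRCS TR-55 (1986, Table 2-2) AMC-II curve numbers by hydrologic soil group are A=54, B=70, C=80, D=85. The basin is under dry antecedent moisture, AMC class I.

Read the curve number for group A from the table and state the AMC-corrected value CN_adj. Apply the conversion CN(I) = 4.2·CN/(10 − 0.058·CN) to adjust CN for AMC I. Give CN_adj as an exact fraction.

CN_adj = 56700/1717 ≈ 33.023

NRCS table: residential, 1/2-acre lots, soil group A → CN(II) = 54
Dry (AMC I): CN(I) = 4.2·54/(10 − 0.058·54) = (1134/5)/(1717/250) = 56700/1717 ≈ 33.023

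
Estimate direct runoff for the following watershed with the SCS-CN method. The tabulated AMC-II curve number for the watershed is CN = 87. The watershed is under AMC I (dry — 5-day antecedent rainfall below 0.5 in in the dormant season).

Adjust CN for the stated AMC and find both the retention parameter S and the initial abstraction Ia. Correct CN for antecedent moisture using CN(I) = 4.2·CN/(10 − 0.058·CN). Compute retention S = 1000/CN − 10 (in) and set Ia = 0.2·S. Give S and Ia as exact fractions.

S = 6500/1827 in ≈ 3.558 in; Ia = 1300/1827 in ≈ 0.712 in

CN(I) from CN(II)=87: (4.2·87)/(10 − 0.058·87) = 182700/2477 ≈ 73.759
Max retention: S = 1000/(182700/2477) − 10 = 6500/1827 in (≈ 3.558 in)
Ia = 0.2S: 0.2·3.558 = 0.712 in (exactly 1300/1827)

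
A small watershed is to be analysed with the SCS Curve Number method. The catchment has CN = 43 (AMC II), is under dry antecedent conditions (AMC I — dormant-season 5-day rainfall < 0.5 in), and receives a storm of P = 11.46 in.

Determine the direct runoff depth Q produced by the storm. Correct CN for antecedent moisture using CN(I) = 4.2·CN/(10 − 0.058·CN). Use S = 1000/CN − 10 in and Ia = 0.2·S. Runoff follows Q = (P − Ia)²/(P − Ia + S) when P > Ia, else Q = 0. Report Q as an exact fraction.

Q = 6002065729/8314718650 in ≈ 0.722 in

Dry (AMC I): CN(I) = 4.2·43/(10 − 0.058·43) = (903/5)/(3753/500) = 30100/1251 ≈ 24.061
S = 1000/(30100/1251) − 10 = 9500/301 in ≈ 31.561 in
Ia = 0.2·(9500/301) = 1900/301 in ≈ 6.312 in
Since P=11.460 > Ia=6.312: effective rainfall P−Ia = 77473/15050 in
Q = (77473/15050)²/((77473/15050) + 9500/301) = (6002065729/226502500)/(552473/15050) = 6002065729/8314718650 in ≈ 0.722 in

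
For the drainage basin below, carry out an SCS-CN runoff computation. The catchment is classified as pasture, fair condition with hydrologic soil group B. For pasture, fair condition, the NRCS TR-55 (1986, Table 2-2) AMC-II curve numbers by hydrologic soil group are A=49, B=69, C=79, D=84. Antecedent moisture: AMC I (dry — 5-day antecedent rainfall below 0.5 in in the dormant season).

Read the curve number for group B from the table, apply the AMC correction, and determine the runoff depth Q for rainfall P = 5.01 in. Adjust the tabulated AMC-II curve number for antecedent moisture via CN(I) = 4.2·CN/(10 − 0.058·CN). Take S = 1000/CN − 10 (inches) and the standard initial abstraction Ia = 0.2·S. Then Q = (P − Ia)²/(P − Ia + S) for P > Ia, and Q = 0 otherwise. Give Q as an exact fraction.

NRCS table: pasture, fair condition, soil group B → CN(II) = 69
CN(I) from CN(II)=69: (4.2·69)/(10 − 0.058·69) = 144900/2999 ≈ 48.316
Max retention: S = 1000/(144900/2999) − 10 = 15500/1449 in (≈ 10.697 in)
Initial abstraction Ia = S/5 = (15500/1449)/5 = 3100/1449 ≈ 2.139 in
P − Ia = 5.010 − 2.139 = 415949/144900 ≈ 2.871 in (> 0, runoff occurs)
Q = (415949/144900)²/((415949/144900) + 15500/1449) = (173013570601/20996010000)/(1965949/144900) = 173013570601/284866010100 in ≈ 0.607 in

Q = 173013570601/284866010100 in ≈ 0.607 in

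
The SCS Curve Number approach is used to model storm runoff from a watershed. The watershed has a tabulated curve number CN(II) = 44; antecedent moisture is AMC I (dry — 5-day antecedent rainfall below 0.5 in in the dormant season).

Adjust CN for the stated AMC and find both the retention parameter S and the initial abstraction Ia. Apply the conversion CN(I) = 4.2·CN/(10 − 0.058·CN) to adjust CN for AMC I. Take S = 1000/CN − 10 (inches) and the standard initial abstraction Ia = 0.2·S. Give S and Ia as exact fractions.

CN(I) from CN(II)=44: (4.2·44)/(10 − 0.058·44) = 3300/133 ≈ 24.812
S = 1000/(3300/133) − 10 = 1000/33 in ≈ 30.303 in
Initial abstraction Ia = S/5 = (1000/33)/5 = 200/33 ≈ 6.061 in

S = 1000/33 in ≈ 30.303 in; Ia = 200/33 in ≈ 6.061 in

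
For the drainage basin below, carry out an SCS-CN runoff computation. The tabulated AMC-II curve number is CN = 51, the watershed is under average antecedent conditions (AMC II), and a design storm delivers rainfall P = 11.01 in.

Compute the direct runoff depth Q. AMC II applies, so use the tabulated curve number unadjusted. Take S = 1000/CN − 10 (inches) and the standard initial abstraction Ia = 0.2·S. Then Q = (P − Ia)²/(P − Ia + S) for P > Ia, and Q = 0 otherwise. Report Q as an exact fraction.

Q = 2148415201/486290100 in ≈ 4.418 in

AMC II — tabulated CN = 51 applies directly.
Max retention: S = 1000/51 − 10 = 490/51 in (≈ 9.608 in)
Ia = 0.2·(490/51) = 98/51 in ≈ 1.922 in
Since P=11.010 > Ia=1.922: effective rainfall P−Ia = 46351/5100 in
Runoff Q = (P−Ia)²/(P−Ia+S) = (9.088)²/(9.088+9.608) = 2148415201/486290100 ≈ 4.418 in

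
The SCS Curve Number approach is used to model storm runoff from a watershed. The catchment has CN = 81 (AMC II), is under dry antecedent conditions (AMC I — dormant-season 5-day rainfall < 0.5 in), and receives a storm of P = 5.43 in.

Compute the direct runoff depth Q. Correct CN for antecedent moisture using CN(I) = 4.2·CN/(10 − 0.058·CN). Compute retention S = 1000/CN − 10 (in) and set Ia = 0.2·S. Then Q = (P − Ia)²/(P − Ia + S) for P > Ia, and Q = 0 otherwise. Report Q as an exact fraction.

Q = 538232051449/286387674300 in ≈ 1.879 in

Dry (AMC I): CN(I) = 4.2·81/(10 − 0.058·81) = (1701/5)/(2651/500) = 170100/2651 ≈ 64.164
Max retention: S = 1000/(170100/2651) − 10 = 9500/1701 in (≈ 5.585 in)
Ia = 0.2·(9500/1701) = 1900/1701 in ≈ 1.117 in
P − Ia = 5.430 − 1.117 = 733643/170100 ≈ 4.313 in (> 0, runoff occurs)
Q: (733643/170100)² ÷ (1683643/170100) = 538232051449/286387674300 in (≈ 1.879 in)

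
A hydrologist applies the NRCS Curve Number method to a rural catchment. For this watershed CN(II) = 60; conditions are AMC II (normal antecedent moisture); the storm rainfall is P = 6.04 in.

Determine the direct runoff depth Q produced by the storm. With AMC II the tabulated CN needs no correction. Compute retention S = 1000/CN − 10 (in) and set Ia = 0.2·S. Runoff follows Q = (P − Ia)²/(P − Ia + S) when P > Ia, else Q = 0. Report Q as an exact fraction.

AMC II — tabulated CN = 60 applies directly.
S = 1000/60 − 10 = 20/3 in ≈ 6.667 in
Ia = 0.2·(20/3) = 4/3 in ≈ 1.333 in
Since P=6.040 > Ia=1.333: effective rainfall P−Ia = 353/75 in
Q: (353/75)² ÷ (853/75) = 124609/63975 in (≈ 1.948 in)

Q = 124609/63975 in ≈ 1.948 in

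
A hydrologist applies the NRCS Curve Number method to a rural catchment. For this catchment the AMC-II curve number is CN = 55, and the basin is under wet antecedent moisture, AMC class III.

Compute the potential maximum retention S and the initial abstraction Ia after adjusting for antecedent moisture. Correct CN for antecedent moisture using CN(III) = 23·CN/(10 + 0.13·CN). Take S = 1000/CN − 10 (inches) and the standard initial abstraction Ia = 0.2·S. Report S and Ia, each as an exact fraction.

Wet (AMC III): CN(III) = 23·55/(10 + 0.13·55) = 1265/(343/20) = 25300/343 ≈ 73.761
Max retention: S = 1000/(25300/343) − 10 = 900/253 in (≈ 3.557 in)
Ia = 0.2·(900/253) = 180/253 in ≈ 0.711 in

S = 900/253 in ≈ 3.557 in; Ia = 180/253 in ≈ 0.711 in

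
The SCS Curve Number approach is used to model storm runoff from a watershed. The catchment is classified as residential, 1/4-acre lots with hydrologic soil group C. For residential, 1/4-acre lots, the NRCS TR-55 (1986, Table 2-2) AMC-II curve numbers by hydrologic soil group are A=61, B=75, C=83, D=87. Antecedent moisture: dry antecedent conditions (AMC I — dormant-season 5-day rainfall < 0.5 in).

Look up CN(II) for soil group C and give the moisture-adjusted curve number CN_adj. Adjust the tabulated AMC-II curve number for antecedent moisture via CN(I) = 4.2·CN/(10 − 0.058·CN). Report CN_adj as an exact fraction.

CN_adj = 174300/2593 ≈ 67.219

NRCS table: residential, 1/4-acre lots, soil group C → CN(II) = 83
Dry (AMC I): CN(I) = 4.2·83/(10 − 0.058·83) = (1743/5)/(2593/500) = 174300/2593 ≈ 67.219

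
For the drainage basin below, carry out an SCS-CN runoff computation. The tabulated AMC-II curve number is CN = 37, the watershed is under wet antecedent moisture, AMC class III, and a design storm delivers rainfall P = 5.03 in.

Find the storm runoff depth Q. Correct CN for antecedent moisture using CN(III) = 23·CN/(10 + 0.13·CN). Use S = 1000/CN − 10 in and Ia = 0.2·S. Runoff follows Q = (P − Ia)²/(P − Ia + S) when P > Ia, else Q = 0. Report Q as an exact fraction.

Adjust CN=37 to AMC III: 23·37/(10 + 0.13·37) → 851 ÷ (1481/100) = 85100/1481 ≈ 57.461
Max retention: S = 1000/(85100/1481) − 10 = 6300/851 in (≈ 7.403 in)
Ia = 0.2S: 0.2·7.403 = 1.481 in (exactly 1260/851)
P − Ia = 5.030 − 1.481 = 302053/85100 ≈ 3.549 in (> 0, runoff occurs)
Q = (302053/85100)²/((302053/85100) + 6300/851) = (91236014809/7242010000)/(932053/85100) = 91236014809/79317710300 in ≈ 1.150 in

Q = 91236014809/79317710300 in ≈ 1.150 in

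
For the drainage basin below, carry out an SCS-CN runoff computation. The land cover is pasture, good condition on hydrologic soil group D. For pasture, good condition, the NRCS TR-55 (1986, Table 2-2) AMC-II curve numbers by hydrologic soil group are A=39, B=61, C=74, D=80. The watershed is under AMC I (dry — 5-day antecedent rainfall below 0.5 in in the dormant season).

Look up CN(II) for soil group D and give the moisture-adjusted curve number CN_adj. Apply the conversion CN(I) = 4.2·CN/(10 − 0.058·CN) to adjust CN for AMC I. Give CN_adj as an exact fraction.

CN_adj = 4200/67 ≈ 62.687

NRCS table: pasture, good condition, soil group D → CN(II) = 80
Adjust CN=80 to AMC I: 4.2·80/(10 − 0.058·80) → 336 ÷ (134/25) = 4200/67 ≈ 62.687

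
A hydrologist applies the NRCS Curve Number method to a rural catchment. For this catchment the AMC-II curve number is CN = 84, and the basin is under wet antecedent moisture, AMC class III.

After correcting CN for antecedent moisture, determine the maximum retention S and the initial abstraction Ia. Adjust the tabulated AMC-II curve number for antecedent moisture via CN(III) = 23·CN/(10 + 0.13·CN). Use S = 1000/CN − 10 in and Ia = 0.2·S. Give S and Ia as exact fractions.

S = 400/483 in ≈ 0.828 in; Ia = 80/483 in ≈ 0.166 in

Adjust CN=84 to AMC III: 23·84/(10 + 0.13·84) → 1932 ÷ (523/25) = 48300/523 ≈ 92.352
Retention S: 1000/CN − 10 with CN=92.352 → S = 400/483 ≈ 0.828 in
Ia = 0.2·(400/483) = 80/483 in ≈ 0.166 in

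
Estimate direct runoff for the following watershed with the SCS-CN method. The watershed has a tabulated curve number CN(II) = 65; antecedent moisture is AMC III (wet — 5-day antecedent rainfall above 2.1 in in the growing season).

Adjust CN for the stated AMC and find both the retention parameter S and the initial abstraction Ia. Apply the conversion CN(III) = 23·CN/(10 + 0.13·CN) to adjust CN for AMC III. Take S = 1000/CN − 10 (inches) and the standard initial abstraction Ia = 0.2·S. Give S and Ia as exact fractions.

Adjust CN=65 to AMC III: 23·65/(10 + 0.13·65) → 1495 ÷ (369/20) = 29900/369 ≈ 81.030
S = 1000/(29900/369) − 10 = 700/299 in ≈ 2.341 in
Initial abstraction Ia = S/5 = (700/299)/5 = 140/299 ≈ 0.468 in

S = 700/299 in ≈ 2.341 in; Ia = 140/299 in ≈ 0.468 in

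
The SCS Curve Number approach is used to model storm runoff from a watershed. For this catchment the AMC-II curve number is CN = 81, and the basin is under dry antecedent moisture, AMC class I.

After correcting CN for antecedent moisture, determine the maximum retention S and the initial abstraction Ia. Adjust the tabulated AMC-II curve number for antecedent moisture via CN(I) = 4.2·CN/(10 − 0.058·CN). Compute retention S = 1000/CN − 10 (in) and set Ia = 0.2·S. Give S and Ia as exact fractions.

S = 9500/1701 in ≈ 5.585 in; Ia = 1900/1701 in ≈ 1.117 in

Adjust CN=81 to AMC I: 4.2·81/(10 − 0.058·81) → (1701/5) ÷ (2651/500) = 170100/2651 ≈ 64.164
Max retention: S = 1000/(170100/2651) − 10 = 9500/1701 in (≈ 5.585 in)
Initial abstraction Ia = S/5 = (9500/1701)/5 = 1900/1701 ≈ 1.117 in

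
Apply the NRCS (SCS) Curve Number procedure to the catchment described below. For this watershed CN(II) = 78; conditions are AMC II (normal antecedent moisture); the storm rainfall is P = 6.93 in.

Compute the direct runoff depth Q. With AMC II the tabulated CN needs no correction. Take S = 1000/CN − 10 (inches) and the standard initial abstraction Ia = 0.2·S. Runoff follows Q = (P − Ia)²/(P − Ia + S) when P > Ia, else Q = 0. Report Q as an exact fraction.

Q = 56034539/12702300 in ≈ 4.411 in

AMC II — tabulated CN = 78 applies directly.
Max retention: S = 1000/78 − 10 = 110/39 in (≈ 2.821 in)
Ia = 0.2·(110/39) = 22/39 in ≈ 0.564 in
Excess rainfall: 6.930 − 0.564 = 6.366 in; P > Ia so Q > 0
Q = (24827/3900)²/((24827/3900) + 110/39) = (616379929/15210000)/(35827/3900) = 56034539/12702300 in ≈ 4.411 in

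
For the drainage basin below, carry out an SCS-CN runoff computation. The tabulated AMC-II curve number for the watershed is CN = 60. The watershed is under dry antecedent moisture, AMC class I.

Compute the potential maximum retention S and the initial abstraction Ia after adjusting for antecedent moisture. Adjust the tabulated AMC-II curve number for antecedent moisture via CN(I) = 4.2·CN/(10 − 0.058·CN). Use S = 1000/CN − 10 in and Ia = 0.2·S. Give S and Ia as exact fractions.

Adjust CN=60 to AMC I: 4.2·60/(10 − 0.058·60) → 252 ÷ (163/25) = 6300/163 ≈ 38.650
Max retention: S = 1000/(6300/163) − 10 = 1000/63 in (≈ 15.873 in)
Initial abstraction Ia = S/5 = (1000/63)/5 = 200/63 ≈ 3.175 in

S = 1000/63 in ≈ 15.873 in; Ia = 200/63 in ≈ 3.175 in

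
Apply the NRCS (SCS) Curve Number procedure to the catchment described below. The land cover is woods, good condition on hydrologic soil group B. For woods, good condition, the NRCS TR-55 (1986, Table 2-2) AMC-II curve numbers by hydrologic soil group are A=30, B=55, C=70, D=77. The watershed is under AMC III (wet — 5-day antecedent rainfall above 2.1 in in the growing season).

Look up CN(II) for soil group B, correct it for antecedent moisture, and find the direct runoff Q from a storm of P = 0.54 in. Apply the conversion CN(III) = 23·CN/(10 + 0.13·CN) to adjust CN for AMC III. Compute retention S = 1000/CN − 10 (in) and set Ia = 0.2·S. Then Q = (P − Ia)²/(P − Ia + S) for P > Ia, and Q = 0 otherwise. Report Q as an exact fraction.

Q = 0 in ≈ 0.000 in

NRCS table: woods, good condition, soil group B → CN(II) = 55
Wet (AMC III): CN(III) = 23·55/(10 + 0.13·55) = 1265/(343/20) = 25300/343 ≈ 73.761
Retention S: 1000/CN − 10 with CN=73.761 → S = 900/253 ≈ 3.557 in
Ia = 0.2S: 0.2·3.557 = 0.711 in (exactly 180/253)
P = 0.540 ≤ Ia = 0.711 in: entire storm abstracted, Q = 0.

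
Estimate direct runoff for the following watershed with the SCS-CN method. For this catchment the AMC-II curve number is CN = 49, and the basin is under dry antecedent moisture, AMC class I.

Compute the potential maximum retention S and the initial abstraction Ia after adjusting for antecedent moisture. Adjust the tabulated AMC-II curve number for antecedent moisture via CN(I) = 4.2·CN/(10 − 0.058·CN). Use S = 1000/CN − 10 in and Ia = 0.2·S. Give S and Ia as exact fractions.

S = 8500/343 in ≈ 24.781 in; Ia = 1700/343 in ≈ 4.956 in

Dry (AMC I): CN(I) = 4.2·49/(10 − 0.058·49) = (1029/5)/(3579/500) = 34300/1193 ≈ 28.751
Max retention: S = 1000/(34300/1193) − 10 = 8500/343 in (≈ 24.781 in)
Ia = 0.2S: 0.2·24.781 = 4.956 in (exactly 1700/343)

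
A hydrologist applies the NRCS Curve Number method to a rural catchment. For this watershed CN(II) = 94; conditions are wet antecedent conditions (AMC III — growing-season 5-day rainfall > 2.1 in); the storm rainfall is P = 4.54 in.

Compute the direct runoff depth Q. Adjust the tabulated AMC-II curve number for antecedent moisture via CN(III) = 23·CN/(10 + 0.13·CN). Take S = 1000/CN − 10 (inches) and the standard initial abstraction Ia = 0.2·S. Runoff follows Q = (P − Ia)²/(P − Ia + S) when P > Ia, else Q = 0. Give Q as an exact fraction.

Q = 58751457769/13911767350 in ≈ 4.223 in

Adjust CN=94 to AMC III: 23·94/(10 + 0.13·94) → 2162 ÷ (1111/50) = 108100/1111 ≈ 97.300
S = 1000/(108100/1111) − 10 = 300/1081 in ≈ 0.278 in
Ia = 0.2·(300/1081) = 60/1081 in ≈ 0.056 in
Since P=4.540 > Ia=0.056: effective rainfall P−Ia = 242387/54050 in
Runoff Q = (P−Ia)²/(P−Ia+S) = (4.484)²/(4.484+0.278) = 58751457769/13911767350 ≈ 4.223 in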